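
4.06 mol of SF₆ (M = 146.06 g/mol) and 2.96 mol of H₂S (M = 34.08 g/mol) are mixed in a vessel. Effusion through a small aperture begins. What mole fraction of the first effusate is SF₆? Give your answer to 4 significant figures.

The effusion rate of species i is ∝ p_i/√M_i ∝ n_i/√M_i.
So x_SF₆ in the escaping gas = (n_SF₆/√M_SF₆) / Σ(n_i/√M_i)
= (4.06/√146.06) / (4.06/√146.06 + 2.96/√34.08) = 0.3359/(0.3359 + 0.5070) = 0.3985.

0.3985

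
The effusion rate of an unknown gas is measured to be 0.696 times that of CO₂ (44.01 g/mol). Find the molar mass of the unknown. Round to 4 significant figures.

90.85 g/mol

By Graham's law, rate_X/rate_CO₂ = √(M_CO₂/M_X).
0.696 = √(44.01/M_X)
M_X = 44.01 / 0.696² = 44.01 / 0.4844 = 90.85 g/mol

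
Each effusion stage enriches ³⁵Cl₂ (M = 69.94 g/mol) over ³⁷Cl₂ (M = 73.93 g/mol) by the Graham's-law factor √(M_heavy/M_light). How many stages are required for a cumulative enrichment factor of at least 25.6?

117

Per stage α = (73.93/69.94)^(1/2) = 1.05705^0.5, giving ln α = 0.02774.
Need α^N ≥ 25.6 ⇒ N ≥ ln(25.6) / ln α = 3.243 / 0.02774 = 116.89.
Minimum whole number of stages: N = 117.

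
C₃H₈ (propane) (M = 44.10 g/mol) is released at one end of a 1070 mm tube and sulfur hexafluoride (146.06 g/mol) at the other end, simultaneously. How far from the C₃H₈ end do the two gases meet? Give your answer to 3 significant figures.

691 mm

The fronts meet when d_C₃H₈ + d_SF₆ = L with d_C₃H₈/d_SF₆ = √(M_SF₆/M_C₃H₈) (Graham's law). Here √(M_SF₆/M_C₃H₈) = √(146.06/44.10) = 1.820.
With d_C₃H₈ + d_SF₆ = 1070 mm, d_SF₆ = 1070/(1 + 1.820) = 379.4 mm.
d_C₃H₈ = 1070 − 379.4 = 691 mm.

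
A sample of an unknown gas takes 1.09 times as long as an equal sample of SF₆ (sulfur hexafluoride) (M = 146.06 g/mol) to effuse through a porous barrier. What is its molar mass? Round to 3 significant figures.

By Graham's law, t_X/t_SF₆ = √(M_X/M_SF₆).
1.09 = √(M_X/146.06)
M_X = 146.06 × 1.09² = 146.06 × 1.188 = 174 g/mol

174 g/mol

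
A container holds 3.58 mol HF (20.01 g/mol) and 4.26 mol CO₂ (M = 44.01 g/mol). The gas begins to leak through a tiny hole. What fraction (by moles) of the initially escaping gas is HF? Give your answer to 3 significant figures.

Each component's effusion rate ∝ (its partial pressure)·(1/√M) ∝ n_i/√M_i.
x_HF(eff) = (n_HF/√M_HF) / (n_HF/√M_HF + n_CO₂/√M_CO₂)
= (3.58/√20.01) / (3.58/√20.01 + 4.26/√44.01) = 0.8003/(0.8003 + 0.6421) = 0.555.

0.555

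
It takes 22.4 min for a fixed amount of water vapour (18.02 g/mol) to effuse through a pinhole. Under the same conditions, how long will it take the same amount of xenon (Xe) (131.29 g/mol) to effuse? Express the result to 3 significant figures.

Using Graham's law: t_Xe/t_H₂O = √(M_Xe/M_H₂O) = √(131.29/18.02) = √7.286 = 2.699.
So the time for Xe is 22.4 × 2.699 = 60.5 min.

60.5 min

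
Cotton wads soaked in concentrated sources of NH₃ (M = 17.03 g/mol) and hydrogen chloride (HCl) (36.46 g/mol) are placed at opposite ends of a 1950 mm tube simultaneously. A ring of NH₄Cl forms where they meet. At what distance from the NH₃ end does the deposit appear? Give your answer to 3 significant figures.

1160 mm

Graham's law gives d_NH₃/d_HCl = rate_NH₃/rate_HCl = √(M_HCl/M_NH₃) = √(36.46/17.03) = 1.463.
With d_NH₃ + d_HCl = 1950 mm, d_HCl = 1950/(1 + 1.463) = 791.7 mm.
d_NH₃ = 1950 − 791.7 = 1160 mm.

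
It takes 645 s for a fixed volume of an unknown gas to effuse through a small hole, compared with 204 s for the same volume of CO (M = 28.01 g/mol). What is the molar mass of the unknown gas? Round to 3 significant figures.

280 g/mol

From Graham's law, t_X/t_CO = √(M_X/M_CO).
645/204 = 3.162 = √(M_X/28.01)
M_X = 28.01 × 3.162² = 28.01 × 9.997 = 280 g/mol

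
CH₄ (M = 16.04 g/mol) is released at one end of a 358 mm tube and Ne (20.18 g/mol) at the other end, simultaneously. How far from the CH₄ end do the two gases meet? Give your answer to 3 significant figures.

In equal time, each gas travels a distance ∝ its rate ∝ 1/√M, so d_CH₄/d_Ne = √(M_Ne/M_CH₄) = √(20.18/16.04) = 1.122.
With d_CH₄ + d_Ne = 358 mm, d_Ne = 358/(1 + 1.122) = 168.7 mm.
d_CH₄ = 358 − 168.7 = 189 mm.

189 mm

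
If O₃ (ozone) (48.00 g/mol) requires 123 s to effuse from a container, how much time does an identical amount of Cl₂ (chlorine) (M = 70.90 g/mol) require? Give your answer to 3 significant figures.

149 s

Using Graham's law: t_Cl₂/t_O₃ = √(M_Cl₂/M_O₃) = √(70.90/48.00) = √1.477 = 1.215.
So the time for Cl₂ is 123 × 1.215 = 149 s.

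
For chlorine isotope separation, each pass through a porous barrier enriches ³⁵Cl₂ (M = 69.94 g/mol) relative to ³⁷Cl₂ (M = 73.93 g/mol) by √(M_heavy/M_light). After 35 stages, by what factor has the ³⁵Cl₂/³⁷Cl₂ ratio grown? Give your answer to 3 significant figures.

2.64

The single-stage factor is √(M_heavy/M_light), so 35 stages give [√(73.93/69.94)]^35 = (73.93/69.94)^(35/2).
= 1.05705^(35/2) = 2.64.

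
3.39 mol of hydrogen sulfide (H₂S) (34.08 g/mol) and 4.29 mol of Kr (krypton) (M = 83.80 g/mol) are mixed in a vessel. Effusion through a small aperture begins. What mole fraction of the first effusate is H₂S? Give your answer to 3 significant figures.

Effusion rate of each component ∝ n_i/√M_i (partial pressure × 1/√M).
x_H₂S(eff) = (n_H₂S/√M_H₂S) / (n_H₂S/√M_H₂S + n_Kr/√M_Kr)
= (3.39/√34.08) / (3.39/√34.08 + 4.29/√83.80) = 0.5807/(0.5807 + 0.4686) = 0.553.

0.553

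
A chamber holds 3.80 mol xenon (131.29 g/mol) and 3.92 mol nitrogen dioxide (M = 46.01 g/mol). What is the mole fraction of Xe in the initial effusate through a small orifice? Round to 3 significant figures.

The effusion rate of species i is ∝ p_i/√M_i ∝ n_i/√M_i.
x_Xe(eff) = (n_Xe/√M_Xe) / (n_Xe/√M_Xe + n_NO₂/√M_NO₂)
= (3.80/√131.29) / (3.80/√131.29 + 3.92/√46.01) = 0.3316/(0.3316 + 0.5779) = 0.365.

0.365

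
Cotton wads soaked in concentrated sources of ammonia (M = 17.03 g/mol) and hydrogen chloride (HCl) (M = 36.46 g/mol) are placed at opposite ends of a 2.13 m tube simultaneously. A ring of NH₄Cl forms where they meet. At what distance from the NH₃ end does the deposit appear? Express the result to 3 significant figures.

1.27 m

Graham's law gives d_NH₃/d_HCl = rate_NH₃/rate_HCl = √(M_HCl/M_NH₃) = √(36.46/17.03) = 1.463.
With d_NH₃ + d_HCl = 2.13 m, d_HCl = 2.13/(1 + 1.463) = 0.8647 m.
d_NH₃ = 2.13 − 0.8647 = 1.27 m.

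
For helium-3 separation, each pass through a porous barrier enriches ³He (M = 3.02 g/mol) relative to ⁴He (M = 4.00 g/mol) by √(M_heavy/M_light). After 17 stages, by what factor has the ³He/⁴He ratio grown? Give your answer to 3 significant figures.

10.9

The single-stage factor is √(M_heavy/M_light), so 17 stages give [√(4.00/3.02)]^17 = (4.00/3.02)^(17/2).
= 1.32450^(17/2) = 10.9.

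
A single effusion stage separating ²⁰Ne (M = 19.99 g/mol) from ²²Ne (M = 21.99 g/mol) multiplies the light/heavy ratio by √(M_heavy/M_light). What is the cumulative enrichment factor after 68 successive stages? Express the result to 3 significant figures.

After 68 stages the ratio has grown by (√(21.99/19.99))^68 = (21.99/19.99)^(68/2).
= 1.10005^34 = 25.6.

25.6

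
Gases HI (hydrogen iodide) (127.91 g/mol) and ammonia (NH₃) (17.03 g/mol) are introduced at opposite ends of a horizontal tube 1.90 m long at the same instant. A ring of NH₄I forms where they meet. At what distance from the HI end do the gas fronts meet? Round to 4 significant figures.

The fronts meet when d_HI + d_NH₃ = L with d_HI/d_NH₃ = √(M_NH₃/M_HI) (Graham's law). Here √(M_NH₃/M_HI) = √(17.03/127.91) = 0.3649.
With d_HI + d_NH₃ = 1.90 m, d_NH₃ = 1.90/(1 + 0.3649) = 1.392 m.
d_HI = 1.90 − 1.392 = 0.5079 m.

0.5079 m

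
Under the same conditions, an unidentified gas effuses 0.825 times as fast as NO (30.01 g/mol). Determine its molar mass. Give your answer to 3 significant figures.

44.1 g/mol

From Graham's law, rate_X/rate_NO = √(M_NO/M_X).
0.825 = √(30.01/M_X)
M_X = 30.01 / 0.825² = 30.01 / 0.6806 = 44.1 g/mol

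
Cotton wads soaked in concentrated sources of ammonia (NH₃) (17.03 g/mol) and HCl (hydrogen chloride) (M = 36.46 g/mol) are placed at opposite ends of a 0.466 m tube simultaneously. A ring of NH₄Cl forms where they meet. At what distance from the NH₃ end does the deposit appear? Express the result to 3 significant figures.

The fronts meet when d_NH₃ + d_HCl = L with d_NH₃/d_HCl = √(M_HCl/M_NH₃) (Graham's law). Here √(M_HCl/M_NH₃) = √(36.46/17.03) = 1.463.
With d_NH₃ + d_HCl = 0.466 m, d_HCl = 0.466/(1 + 1.463) = 0.1892 m.
d_NH₃ = 0.466 − 0.1892 = 0.277 m.

0.277 m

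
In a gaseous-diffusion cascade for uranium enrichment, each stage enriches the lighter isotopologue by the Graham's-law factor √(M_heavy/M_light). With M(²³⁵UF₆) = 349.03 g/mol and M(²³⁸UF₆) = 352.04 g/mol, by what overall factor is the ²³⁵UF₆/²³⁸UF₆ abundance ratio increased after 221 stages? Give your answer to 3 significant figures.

Each stage multiplies the ratio by α = √(352.04/349.03), so after 221 stages the overall factor is α^221 = (352.04/349.03)^(221/2).
= 1.00862^(221/2) = 2.58.

2.58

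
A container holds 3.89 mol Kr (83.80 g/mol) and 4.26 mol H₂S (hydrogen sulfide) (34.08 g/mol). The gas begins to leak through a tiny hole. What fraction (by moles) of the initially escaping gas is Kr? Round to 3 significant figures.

Rate_i ∝ x_i/√M_i (Graham's law weighted by mole fraction), so the effusate composition follows n_i/√M_i.
So x_Kr in the escaping gas = (n_Kr/√M_Kr) / Σ(n_i/√M_i)
= (3.89/√83.80) / (3.89/√83.80 + 4.26/√34.08) = 0.4249/(0.4249 + 0.7297) = 0.368.

0.368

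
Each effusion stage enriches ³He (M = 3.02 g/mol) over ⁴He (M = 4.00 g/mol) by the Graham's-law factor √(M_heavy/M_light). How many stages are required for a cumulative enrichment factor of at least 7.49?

15

With α = √(4.00/3.02) per stage, ln α = ½ ln(1.32450) = 0.1405.
Need α^N ≥ 7.49 ⇒ N ≥ ln(7.49) / ln α = 2.014 / 0.1405 = 14.33.
Minimum whole number of stages: N = 15.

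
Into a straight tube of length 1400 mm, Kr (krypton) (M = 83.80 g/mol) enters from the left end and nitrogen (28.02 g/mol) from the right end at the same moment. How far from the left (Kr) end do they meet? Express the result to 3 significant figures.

In equal time, each gas travels a distance ∝ its rate ∝ 1/√M, so d_Kr/d_N₂ = √(M_N₂/M_Kr) = √(28.02/83.80) = 0.5782.
With d_Kr + d_N₂ = 1400 mm, d_N₂ = 1400/(1 + 0.5782) = 887.1 mm.
d_Kr = 1400 − 887.1 = 513 mm.

513 mm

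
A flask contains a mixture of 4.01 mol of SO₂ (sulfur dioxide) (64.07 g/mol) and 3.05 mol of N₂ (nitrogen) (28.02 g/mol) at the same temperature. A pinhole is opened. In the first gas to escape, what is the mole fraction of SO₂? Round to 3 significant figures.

0.465

The effusion rate of species i is ∝ p_i/√M_i ∝ n_i/√M_i.
x_SO₂(eff) = (n_SO₂/√M_SO₂) / (n_SO₂/√M_SO₂ + n_N₂/√M_N₂)
= (4.01/√64.07) / (4.01/√64.07 + 3.05/√28.02) = 0.5010/(0.5010 + 0.5762) = 0.465.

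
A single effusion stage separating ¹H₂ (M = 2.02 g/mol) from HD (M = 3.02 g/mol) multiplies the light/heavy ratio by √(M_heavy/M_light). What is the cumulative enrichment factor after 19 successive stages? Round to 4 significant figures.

45.63

The single-stage factor is √(M_heavy/M_light), so 19 stages give [√(3.02/2.02)]^19 = (3.02/2.02)^(19/2).
= 1.49505^(19/2) = 45.63.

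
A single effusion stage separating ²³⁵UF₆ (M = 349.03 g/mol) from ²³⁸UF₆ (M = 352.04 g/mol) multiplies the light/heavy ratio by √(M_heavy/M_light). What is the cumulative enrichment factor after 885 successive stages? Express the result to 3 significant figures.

44.7

Each stage multiplies the ratio by α = √(352.04/349.03), so after 885 stages the overall factor is α^885 = (352.04/349.03)^(885/2).
= 1.00862^(885/2) = 44.7.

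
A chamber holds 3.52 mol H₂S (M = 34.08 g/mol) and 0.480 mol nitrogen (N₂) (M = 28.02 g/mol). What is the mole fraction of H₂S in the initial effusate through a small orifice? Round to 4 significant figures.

Each component's effusion rate ∝ (its partial pressure)·(1/√M) ∝ n_i/√M_i.
Mole fraction of H₂S in the effusate = (n_H₂S/√M_H₂S) / (n_H₂S/√M_H₂S + n_N₂/√M_N₂)
= (3.52/√34.08) / (3.52/√34.08 + 0.480/√28.02) = 0.6030/(0.6030 + 0.09068) = 0.8693.

0.8693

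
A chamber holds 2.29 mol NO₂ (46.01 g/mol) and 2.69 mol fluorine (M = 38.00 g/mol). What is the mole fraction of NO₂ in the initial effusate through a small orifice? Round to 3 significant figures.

0.436

The effusion rate of species i is ∝ p_i/√M_i ∝ n_i/√M_i.
Mole fraction of NO₂ in the effusate = (n_NO₂/√M_NO₂) / (n_NO₂/√M_NO₂ + n_F₂/√M_F₂)
= (2.29/√46.01) / (2.29/√46.01 + 2.69/√38.00) = 0.3376/(0.3376 + 0.4364) = 0.436.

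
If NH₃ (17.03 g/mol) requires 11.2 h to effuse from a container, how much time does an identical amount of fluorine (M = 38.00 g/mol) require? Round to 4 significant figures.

Since effusion rate ∝ 1/√M, t_F₂/t_NH₃ = √(M_F₂/M_NH₃) = √(38.00/17.03) = √2.231 = 1.494.
So the time for F₂ is 11.2 × 1.494 = 16.73 h.

16.73 h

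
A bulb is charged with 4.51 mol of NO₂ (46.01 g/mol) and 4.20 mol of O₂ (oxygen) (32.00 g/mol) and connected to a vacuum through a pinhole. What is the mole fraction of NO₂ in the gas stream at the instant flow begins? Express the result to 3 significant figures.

0.472

The effusion rate of species i is ∝ p_i/√M_i ∝ n_i/√M_i.
Mole fraction of NO₂ in the effusate = (n_NO₂/√M_NO₂) / (n_NO₂/√M_NO₂ + n_O₂/√M_O₂)
= (4.51/√46.01) / (4.51/√46.01 + 4.20/√32.00) = 0.6649/(0.6649 + 0.7425) = 0.472.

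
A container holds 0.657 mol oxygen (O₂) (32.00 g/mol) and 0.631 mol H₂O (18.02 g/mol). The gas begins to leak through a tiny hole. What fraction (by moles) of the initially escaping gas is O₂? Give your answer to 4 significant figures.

Effusion rate of each component ∝ n_i/√M_i (partial pressure × 1/√M).
Mole fraction of O₂ in the effusate = (n_O₂/√M_O₂) / (n_O₂/√M_O₂ + n_H₂O/√M_H₂O)
= (0.657/√32.00) / (0.657/√32.00 + 0.631/√18.02) = 0.1161/(0.1161 + 0.1486) = 0.4386.

0.4386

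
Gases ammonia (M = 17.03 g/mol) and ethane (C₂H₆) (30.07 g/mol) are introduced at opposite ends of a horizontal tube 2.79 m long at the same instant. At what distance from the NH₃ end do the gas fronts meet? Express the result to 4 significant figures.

In equal time, each gas travels a distance ∝ its rate ∝ 1/√M, so d_NH₃/d_C₂H₆ = √(M_C₂H₆/M_NH₃) = √(30.07/17.03) = 1.329.
With d_NH₃ + d_C₂H₆ = 2.79 m, d_C₂H₆ = 2.79/(1 + 1.329) = 1.198 m.
d_NH₃ = 2.79 − 1.198 = 1.592 m.

1.592 m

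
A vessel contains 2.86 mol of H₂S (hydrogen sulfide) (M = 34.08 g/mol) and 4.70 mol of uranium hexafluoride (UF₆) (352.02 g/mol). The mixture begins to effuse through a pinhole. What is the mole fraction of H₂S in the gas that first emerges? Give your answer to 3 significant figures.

Rate_i ∝ x_i/√M_i (Graham's law weighted by mole fraction), so the effusate composition follows n_i/√M_i.
Mole fraction of H₂S in the effusate = (n_H₂S/√M_H₂S) / (n_H₂S/√M_H₂S + n_UF₆/√M_UF₆)
= (2.86/√34.08) / (2.86/√34.08 + 4.70/√352.02) = 0.4899/(0.4899 + 0.2505) = 0.662.

0.662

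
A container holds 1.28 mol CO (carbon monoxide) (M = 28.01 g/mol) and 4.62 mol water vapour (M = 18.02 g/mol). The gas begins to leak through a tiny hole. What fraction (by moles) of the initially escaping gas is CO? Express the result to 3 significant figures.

0.182

Effusion rate of each component ∝ n_i/√M_i (partial pressure × 1/√M).
Mole fraction of CO in the effusate = (n_CO/√M_CO) / (n_CO/√M_CO + n_H₂O/√M_H₂O)
= (1.28/√28.01) / (1.28/√28.01 + 4.62/√18.02) = 0.2419/(0.2419 + 1.088) = 0.182.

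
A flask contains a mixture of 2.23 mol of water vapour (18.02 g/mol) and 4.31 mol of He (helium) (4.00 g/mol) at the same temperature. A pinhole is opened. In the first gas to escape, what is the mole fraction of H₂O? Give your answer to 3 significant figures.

0.196

Effusion rate of each component ∝ n_i/√M_i (partial pressure × 1/√M).
Mole fraction of H₂O in the effusate = (n_H₂O/√M_H₂O) / (n_H₂O/√M_H₂O + n_He/√M_He)
= (2.23/√18.02) / (2.23/√18.02 + 4.31/√4.00) = 0.5253/(0.5253 + 2.155) = 0.196.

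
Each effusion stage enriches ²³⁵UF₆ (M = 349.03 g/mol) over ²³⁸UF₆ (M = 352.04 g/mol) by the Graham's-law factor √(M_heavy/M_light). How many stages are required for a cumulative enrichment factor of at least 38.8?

With α = √(352.04/349.03) per stage, ln α = ½ ln(1.00862) = 0.004293.
Need α^N ≥ 38.8 ⇒ N ≥ ln(38.8) / ln α = 3.658 / 0.004293 = 852.09.
Rounding up, N = 853 stages.

853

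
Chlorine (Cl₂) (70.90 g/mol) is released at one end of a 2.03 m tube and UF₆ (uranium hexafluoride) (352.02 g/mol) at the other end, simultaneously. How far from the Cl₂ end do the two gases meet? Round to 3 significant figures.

1.40 m

Distances travelled in equal time are proportional to diffusion rates, so d_Cl₂/d_UF₆ = √(M_UF₆/M_Cl₂) = √(352.02/70.90) = 2.228.
With d_Cl₂ + d_UF₆ = 2.03 m, d_UF₆ = 2.03/(1 + 2.228) = 0.6288 m.
d_Cl₂ = 2.03 − 0.6288 = 1.40 m.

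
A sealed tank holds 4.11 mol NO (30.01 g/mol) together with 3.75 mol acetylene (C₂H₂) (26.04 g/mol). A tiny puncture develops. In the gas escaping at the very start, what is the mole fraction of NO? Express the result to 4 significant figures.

The effusion rate of species i is ∝ p_i/√M_i ∝ n_i/√M_i.
So x_NO in the escaping gas = (n_NO/√M_NO) / Σ(n_i/√M_i)
= (4.11/√30.01) / (4.11/√30.01 + 3.75/√26.04) = 0.7503/(0.7503 + 0.7349) = 0.5052.

0.5052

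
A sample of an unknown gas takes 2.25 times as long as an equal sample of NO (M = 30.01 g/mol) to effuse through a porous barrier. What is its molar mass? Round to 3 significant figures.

152 g/mol

Graham's law gives t_X/t_NO = √(M_X/M_NO).
2.25 = √(M_X/30.01)
M_X = 30.01 × 2.25² = 30.01 × 5.062 = 152 g/mol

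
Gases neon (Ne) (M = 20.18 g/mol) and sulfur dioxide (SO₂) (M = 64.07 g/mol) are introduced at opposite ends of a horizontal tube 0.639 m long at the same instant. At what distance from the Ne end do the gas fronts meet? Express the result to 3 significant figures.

In equal time, each gas travels a distance ∝ its rate ∝ 1/√M, so d_Ne/d_SO₂ = √(M_SO₂/M_Ne) = √(64.07/20.18) = 1.782.
With d_Ne + d_SO₂ = 0.639 m, d_SO₂ = 0.639/(1 + 1.782) = 0.2297 m.
d_Ne = 0.639 − 0.2297 = 0.409 m.

0.409 m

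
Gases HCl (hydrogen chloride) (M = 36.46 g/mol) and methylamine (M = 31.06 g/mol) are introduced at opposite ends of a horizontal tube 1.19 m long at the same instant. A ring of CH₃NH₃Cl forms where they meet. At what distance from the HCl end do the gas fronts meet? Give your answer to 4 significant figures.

0.5712 m

The fronts meet when d_HCl + d_CH₃NH₂ = L with d_HCl/d_CH₃NH₂ = √(M_CH₃NH₂/M_HCl) (Graham's law). Here √(M_CH₃NH₂/M_HCl) = √(31.06/36.46) = 0.9230.
With d_HCl + d_CH₃NH₂ = 1.19 m, d_CH₃NH₂ = 1.19/(1 + 0.9230) = 0.6188 m.
d_HCl = 1.19 − 0.6188 = 0.5712 m.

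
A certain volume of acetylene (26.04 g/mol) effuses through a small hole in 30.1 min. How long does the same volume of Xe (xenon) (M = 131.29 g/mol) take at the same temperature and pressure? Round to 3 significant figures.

By Graham's law, t_Xe/t_C₂H₂ = √(M_Xe/M_C₂H₂) = √(131.29/26.04) = √5.042 = 2.245.
So the time for Xe is 30.1 × 2.245 = 67.6 min.

67.6 min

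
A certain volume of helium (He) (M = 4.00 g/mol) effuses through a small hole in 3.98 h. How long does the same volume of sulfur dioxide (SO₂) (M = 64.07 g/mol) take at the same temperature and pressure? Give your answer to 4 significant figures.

Using Graham's law: t_SO₂/t_He = √(M_SO₂/M_He) = √(64.07/4.00) = √16.02 = 4.002.
So the time for SO₂ is 3.98 × 4.002 = 15.93 h.

15.93 h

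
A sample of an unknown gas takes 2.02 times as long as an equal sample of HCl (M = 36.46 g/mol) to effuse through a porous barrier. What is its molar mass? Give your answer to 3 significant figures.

149 g/mol

From Graham's law, t_X/t_HCl = √(M_X/M_HCl).
2.02 = √(M_X/36.46)
M_X = 36.46 × 2.02² = 36.46 × 4.080 = 149 g/mol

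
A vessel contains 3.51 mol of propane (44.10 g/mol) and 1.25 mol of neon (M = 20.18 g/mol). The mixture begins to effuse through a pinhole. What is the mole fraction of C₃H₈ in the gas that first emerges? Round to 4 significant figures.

0.6551

Effusion rate of each component ∝ n_i/√M_i (partial pressure × 1/√M).
Mole fraction of C₃H₈ in the effusate = (n_C₃H₈/√M_C₃H₈) / (n_C₃H₈/√M_C₃H₈ + n_Ne/√M_Ne)
= (3.51/√44.10) / (3.51/√44.10 + 1.25/√20.18) = 0.5286/(0.5286 + 0.2783) = 0.6551.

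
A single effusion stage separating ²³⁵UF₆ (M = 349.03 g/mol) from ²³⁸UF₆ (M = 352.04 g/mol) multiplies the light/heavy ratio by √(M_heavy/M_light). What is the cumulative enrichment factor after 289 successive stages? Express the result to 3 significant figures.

3.46

The single-stage factor is √(M_heavy/M_light), so 289 stages give [√(352.04/349.03)]^289 = (352.04/349.03)^(289/2).
= 1.00862^(289/2) = 3.46.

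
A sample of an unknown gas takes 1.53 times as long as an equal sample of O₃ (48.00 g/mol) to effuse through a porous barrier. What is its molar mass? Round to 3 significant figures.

Using Graham's law: t_X/t_O₃ = √(M_X/M_O₃).
1.53 = √(M_X/48.00)
M_X = 48.00 × 1.53² = 48.00 × 2.341 = 112 g/mol

112 g/mol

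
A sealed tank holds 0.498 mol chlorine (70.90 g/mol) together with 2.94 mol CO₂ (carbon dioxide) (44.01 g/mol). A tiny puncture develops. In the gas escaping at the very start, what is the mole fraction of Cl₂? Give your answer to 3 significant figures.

The effusion rate of species i is ∝ p_i/√M_i ∝ n_i/√M_i.
So x_Cl₂ in the escaping gas = (n_Cl₂/√M_Cl₂) / Σ(n_i/√M_i)
= (0.498/√70.90) / (0.498/√70.90 + 2.94/√44.01) = 0.05914/(0.05914 + 0.4432) = 0.118.

0.118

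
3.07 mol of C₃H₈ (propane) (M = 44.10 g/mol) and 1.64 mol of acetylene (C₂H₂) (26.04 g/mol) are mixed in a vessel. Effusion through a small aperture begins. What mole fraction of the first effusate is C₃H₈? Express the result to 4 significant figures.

0.5899

Each component's effusion rate ∝ (its partial pressure)·(1/√M) ∝ n_i/√M_i.
So x_C₃H₈ in the escaping gas = (n_C₃H₈/√M_C₃H₈) / Σ(n_i/√M_i)
= (3.07/√44.10) / (3.07/√44.10 + 1.64/√26.04) = 0.4623/(0.4623 + 0.3214) = 0.5899.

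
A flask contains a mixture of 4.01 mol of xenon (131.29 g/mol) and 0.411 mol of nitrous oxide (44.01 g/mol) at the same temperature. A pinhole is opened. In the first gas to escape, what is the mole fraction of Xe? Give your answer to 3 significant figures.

Each component's effusion rate ∝ (its partial pressure)·(1/√M) ∝ n_i/√M_i.
x_Xe(eff) = (n_Xe/√M_Xe) / (n_Xe/√M_Xe + n_N₂O/√M_N₂O)
= (4.01/√131.29) / (4.01/√131.29 + 0.411/√44.01) = 0.3500/(0.3500 + 0.06195) = 0.850.

0.850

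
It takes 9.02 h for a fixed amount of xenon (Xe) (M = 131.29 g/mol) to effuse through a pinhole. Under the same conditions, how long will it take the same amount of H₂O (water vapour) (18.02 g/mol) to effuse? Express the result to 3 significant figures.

3.34 h

By Graham's law, t_H₂O/t_Xe = √(M_H₂O/M_Xe) = √(18.02/131.29) = √0.1373 = 0.3705.
So the time for H₂O is 9.02 × 0.3705 = 3.34 h.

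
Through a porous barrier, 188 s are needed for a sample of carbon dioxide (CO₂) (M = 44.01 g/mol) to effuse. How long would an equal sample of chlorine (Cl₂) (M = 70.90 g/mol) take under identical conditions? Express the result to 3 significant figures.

Using Graham's law: t_Cl₂/t_CO₂ = √(M_Cl₂/M_CO₂) = √(70.90/44.01) = √1.611 = 1.269.
So the time for Cl₂ is 188 × 1.269 = 239 s.

239 s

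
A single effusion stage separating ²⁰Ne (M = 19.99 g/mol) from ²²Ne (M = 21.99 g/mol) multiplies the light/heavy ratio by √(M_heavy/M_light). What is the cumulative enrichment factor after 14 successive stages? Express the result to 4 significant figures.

1.949

Each stage multiplies the ratio by α = √(21.99/19.99), so after 14 stages the overall factor is α^14 = (21.99/19.99)^(14/2).
= 1.10005^7 = 1.949.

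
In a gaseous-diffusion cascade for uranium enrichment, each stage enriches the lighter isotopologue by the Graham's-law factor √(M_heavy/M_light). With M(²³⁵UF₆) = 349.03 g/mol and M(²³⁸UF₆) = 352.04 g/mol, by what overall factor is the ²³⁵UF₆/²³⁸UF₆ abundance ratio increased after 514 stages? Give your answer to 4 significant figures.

9.087

Overall factor = α^514 with α = √(352.04/349.03), i.e. (352.04/349.03)^(514/2).
= 1.00862^257 = 9.087.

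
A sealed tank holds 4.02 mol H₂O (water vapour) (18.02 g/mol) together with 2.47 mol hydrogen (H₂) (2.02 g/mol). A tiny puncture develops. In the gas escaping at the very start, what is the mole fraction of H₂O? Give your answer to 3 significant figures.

0.353

The effusion rate of species i is ∝ p_i/√M_i ∝ n_i/√M_i.
Mole fraction of H₂O in the effusate = (n_H₂O/√M_H₂O) / (n_H₂O/√M_H₂O + n_H₂/√M_H₂)
= (4.02/√18.02) / (4.02/√18.02 + 2.47/√2.02) = 0.9470/(0.9470 + 1.738) = 0.353.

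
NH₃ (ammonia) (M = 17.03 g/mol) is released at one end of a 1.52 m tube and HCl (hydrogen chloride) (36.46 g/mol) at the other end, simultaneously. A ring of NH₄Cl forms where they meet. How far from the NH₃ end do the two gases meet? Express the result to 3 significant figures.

0.903 m

In equal time, each gas travels a distance ∝ its rate ∝ 1/√M, so d_NH₃/d_HCl = √(M_HCl/M_NH₃) = √(36.46/17.03) = 1.463.
With d_NH₃ + d_HCl = 1.52 m, d_HCl = 1.52/(1 + 1.463) = 0.6171 m.
d_NH₃ = 1.52 − 0.6171 = 0.903 m.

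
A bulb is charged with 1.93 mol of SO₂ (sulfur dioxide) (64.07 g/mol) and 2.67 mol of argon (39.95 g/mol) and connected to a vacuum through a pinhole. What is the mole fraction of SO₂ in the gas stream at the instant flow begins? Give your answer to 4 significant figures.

0.3634

Each component's effusion rate ∝ (its partial pressure)·(1/√M) ∝ n_i/√M_i.
So x_SO₂ in the escaping gas = (n_SO₂/√M_SO₂) / Σ(n_i/√M_i)
= (1.93/√64.07) / (1.93/√64.07 + 2.67/√39.95) = 0.2411/(0.2411 + 0.4224) = 0.3634.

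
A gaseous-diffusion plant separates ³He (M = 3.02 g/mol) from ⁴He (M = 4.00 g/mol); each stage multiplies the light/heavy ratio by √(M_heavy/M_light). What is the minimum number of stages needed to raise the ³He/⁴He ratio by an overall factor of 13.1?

Per stage α = (4.00/3.02)^(1/2) = 1.32450^0.5, giving ln α = 0.1405.
Need α^N ≥ 13.1 ⇒ N ≥ ln(13.1) / ln α = 2.573 / 0.1405 = 18.31.
Minimum whole number of stages: N = 19.

19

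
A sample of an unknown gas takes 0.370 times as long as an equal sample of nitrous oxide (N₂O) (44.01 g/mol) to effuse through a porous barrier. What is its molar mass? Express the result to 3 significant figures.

6.02 g/mol

Graham's law gives t_X/t_N₂O = √(M_X/M_N₂O).
0.370 = √(M_X/44.01)
M_X = 44.01 × 0.370² = 44.01 × 0.1369 = 6.02 g/mol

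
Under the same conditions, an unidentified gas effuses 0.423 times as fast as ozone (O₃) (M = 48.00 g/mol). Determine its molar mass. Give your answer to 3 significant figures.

268 g/mol

By Graham's law, rate_X/rate_O₃ = √(M_O₃/M_X).
0.423 = √(48.00/M_X)
M_X = 48.00 / 0.423² = 48.00 / 0.1789 = 268 g/mol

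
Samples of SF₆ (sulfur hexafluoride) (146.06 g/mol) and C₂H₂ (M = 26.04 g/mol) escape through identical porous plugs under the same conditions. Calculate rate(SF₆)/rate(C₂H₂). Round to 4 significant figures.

By Graham's law, rate_SF₆/rate_C₂H₂ = √(M_C₂H₂/M_SF₆) = √(26.04/146.06) = √0.1783 = 0.4222.

0.4222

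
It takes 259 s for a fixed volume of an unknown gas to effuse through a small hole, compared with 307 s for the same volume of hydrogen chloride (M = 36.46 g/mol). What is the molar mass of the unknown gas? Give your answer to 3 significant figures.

26.0 g/mol

Since effusion rate ∝ 1/√M, t_X/t_HCl = √(M_X/M_HCl).
259/307 = 0.8436 = √(M_X/36.46)
M_X = 36.46 × 0.8436² = 36.46 × 0.7117 = 26.0 g/mol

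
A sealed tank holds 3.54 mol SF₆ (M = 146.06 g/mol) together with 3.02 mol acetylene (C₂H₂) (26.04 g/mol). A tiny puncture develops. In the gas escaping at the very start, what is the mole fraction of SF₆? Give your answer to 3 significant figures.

0.331

Effusion rate of each component ∝ n_i/√M_i (partial pressure × 1/√M).
So x_SF₆ in the escaping gas = (n_SF₆/√M_SF₆) / Σ(n_i/√M_i)
= (3.54/√146.06) / (3.54/√146.06 + 3.02/√26.04) = 0.2929/(0.2929 + 0.5918) = 0.331.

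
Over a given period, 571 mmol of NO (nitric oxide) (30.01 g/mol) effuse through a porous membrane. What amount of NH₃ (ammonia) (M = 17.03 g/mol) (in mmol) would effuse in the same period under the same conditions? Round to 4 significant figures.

Since effusion rate ∝ 1/√M, rate_NH₃/rate_NO = √(M_NO/M_NH₃) = √(30.01/17.03) = √1.762 = 1.327.
So the amount for NH₃ is 571 × 1.327 = 758.0 mmol.

758.0 mmol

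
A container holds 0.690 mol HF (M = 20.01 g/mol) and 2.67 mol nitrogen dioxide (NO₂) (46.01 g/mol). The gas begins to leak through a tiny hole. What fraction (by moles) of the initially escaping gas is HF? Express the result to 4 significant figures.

0.2815

Each component's effusion rate ∝ (its partial pressure)·(1/√M) ∝ n_i/√M_i.
x_HF(eff) = (n_HF/√M_HF) / (n_HF/√M_HF + n_NO₂/√M_NO₂)
= (0.690/√20.01) / (0.690/√20.01 + 2.67/√46.01) = 0.1543/(0.1543 + 0.3936) = 0.2815.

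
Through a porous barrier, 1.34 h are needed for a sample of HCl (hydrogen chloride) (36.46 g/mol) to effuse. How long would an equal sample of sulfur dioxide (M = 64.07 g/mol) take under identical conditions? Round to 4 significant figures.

Graham's law gives t_SO₂/t_HCl = √(M_SO₂/M_HCl) = √(64.07/36.46) = √1.757 = 1.326.
So the time for SO₂ is 1.34 × 1.326 = 1.776 h.

1.776 h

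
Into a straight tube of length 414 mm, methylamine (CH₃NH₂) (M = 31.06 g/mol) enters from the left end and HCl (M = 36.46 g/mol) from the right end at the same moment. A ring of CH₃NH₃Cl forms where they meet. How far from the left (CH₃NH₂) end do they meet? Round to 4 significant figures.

In equal time, each gas travels a distance ∝ its rate ∝ 1/√M, so d_CH₃NH₂/d_HCl = √(M_HCl/M_CH₃NH₂) = √(36.46/31.06) = 1.083.
With d_CH₃NH₂ + d_HCl = 414 mm, d_HCl = 414/(1 + 1.083) = 198.7 mm.
d_CH₃NH₂ = 414 − 198.7 = 215.3 mm.

215.3 mm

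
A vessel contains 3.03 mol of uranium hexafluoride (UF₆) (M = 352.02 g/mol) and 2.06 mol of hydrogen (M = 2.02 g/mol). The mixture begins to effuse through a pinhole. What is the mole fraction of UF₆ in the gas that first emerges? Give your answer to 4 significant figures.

0.1003

The effusion rate of species i is ∝ p_i/√M_i ∝ n_i/√M_i.
x_UF₆(eff) = (n_UF₆/√M_UF₆) / (n_UF₆/√M_UF₆ + n_H₂/√M_H₂)
= (3.03/√352.02) / (3.03/√352.02 + 2.06/√2.02) = 0.1615/(0.1615 + 1.449) = 0.1003.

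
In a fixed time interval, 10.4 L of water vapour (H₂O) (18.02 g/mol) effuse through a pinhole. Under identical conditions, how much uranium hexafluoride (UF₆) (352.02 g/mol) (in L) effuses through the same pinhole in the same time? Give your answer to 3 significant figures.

Since effusion rate ∝ 1/√M, rate_UF₆/rate_H₂O = √(M_H₂O/M_UF₆) = √(18.02/352.02) = √0.05119 = 0.2263.
So the volume for UF₆ is 10.4 × 0.2263 = 2.35 L.

2.35 L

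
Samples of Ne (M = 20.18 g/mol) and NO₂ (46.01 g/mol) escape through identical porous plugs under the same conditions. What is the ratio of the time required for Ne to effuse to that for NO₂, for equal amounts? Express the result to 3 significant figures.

0.662

Graham's law gives t_Ne/t_NO₂ = √(M_Ne/M_NO₂) = √(20.18/46.01) = √0.4386 = 0.662.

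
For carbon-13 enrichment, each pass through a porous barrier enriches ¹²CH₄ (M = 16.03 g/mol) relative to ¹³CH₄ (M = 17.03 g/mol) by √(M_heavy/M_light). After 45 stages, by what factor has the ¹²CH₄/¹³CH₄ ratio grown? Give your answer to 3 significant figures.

3.90

Overall factor = α^45 with α = √(17.03/16.03), i.e. (17.03/16.03)^(45/2).
= 1.06238^(45/2) = 3.90.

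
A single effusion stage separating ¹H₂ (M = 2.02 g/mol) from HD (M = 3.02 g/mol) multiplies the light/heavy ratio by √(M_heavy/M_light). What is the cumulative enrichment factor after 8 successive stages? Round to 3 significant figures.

5.00

After 8 stages the ratio has grown by (√(3.02/2.02))^8 = (3.02/2.02)^(8/2).
= 1.49505^4 = 5.00.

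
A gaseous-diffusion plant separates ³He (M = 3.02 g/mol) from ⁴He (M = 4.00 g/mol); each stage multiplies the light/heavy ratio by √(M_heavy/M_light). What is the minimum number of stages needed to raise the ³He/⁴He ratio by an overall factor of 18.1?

21

With α = √(4.00/3.02) per stage, ln α = ½ ln(1.32450) = 0.1405.
Need α^N ≥ 18.1 ⇒ N ≥ ln(18.1) / ln α = 2.896 / 0.1405 = 20.61.
Minimum whole number of stages: N = 21.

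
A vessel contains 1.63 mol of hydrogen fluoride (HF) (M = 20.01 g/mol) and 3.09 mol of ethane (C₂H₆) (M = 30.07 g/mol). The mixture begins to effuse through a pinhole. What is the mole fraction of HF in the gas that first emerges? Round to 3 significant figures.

Each component's effusion rate ∝ (its partial pressure)·(1/√M) ∝ n_i/√M_i.
So x_HF in the escaping gas = (n_HF/√M_HF) / Σ(n_i/√M_i)
= (1.63/√20.01) / (1.63/√20.01 + 3.09/√30.07) = 0.3644/(0.3644 + 0.5635) = 0.393.

0.393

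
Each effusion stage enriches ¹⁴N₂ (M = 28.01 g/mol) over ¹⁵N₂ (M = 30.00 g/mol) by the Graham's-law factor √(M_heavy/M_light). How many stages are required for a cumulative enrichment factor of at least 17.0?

83

Single-stage factor α = √(30.00/28.01), so ln α = ½ ln(1.07105) = 0.03432.
Need α^N ≥ 17.0 ⇒ N ≥ ln(17.0) / ln α = 2.833 / 0.03432 = 82.56.
So at least 83 stages are needed.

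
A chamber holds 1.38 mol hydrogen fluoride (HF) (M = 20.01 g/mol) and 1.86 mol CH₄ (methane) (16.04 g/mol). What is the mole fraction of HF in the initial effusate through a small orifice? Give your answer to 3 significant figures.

Rate_i ∝ x_i/√M_i (Graham's law weighted by mole fraction), so the effusate composition follows n_i/√M_i.
So x_HF in the escaping gas = (n_HF/√M_HF) / Σ(n_i/√M_i)
= (1.38/√20.01) / (1.38/√20.01 + 1.86/√16.04) = 0.3085/(0.3085 + 0.4644) = 0.399.

0.399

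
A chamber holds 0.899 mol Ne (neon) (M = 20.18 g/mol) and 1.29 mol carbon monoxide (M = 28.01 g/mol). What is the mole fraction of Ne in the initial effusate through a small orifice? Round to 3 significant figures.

Effusion rate of each component ∝ n_i/√M_i (partial pressure × 1/√M).
Mole fraction of Ne in the effusate = (n_Ne/√M_Ne) / (n_Ne/√M_Ne + n_CO/√M_CO)
= (0.899/√20.18) / (0.899/√20.18 + 1.29/√28.01) = 0.2001/(0.2001 + 0.2437) = 0.451.

0.451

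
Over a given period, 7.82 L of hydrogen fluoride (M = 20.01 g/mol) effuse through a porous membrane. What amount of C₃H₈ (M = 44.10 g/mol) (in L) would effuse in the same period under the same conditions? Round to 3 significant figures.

By Graham's law, rate_C₃H₈/rate_HF = √(M_HF/M_C₃H₈) = √(20.01/44.10) = √0.4537 = 0.6736.
So the volume for C₃H₈ is 7.82 × 0.6736 = 5.27 L.

5.27 L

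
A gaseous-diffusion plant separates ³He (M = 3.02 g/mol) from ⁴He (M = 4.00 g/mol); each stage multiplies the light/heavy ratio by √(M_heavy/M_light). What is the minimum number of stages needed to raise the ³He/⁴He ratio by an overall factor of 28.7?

Single-stage factor α = √(4.00/3.02), so ln α = ½ ln(1.32450) = 0.1405.
Need α^N ≥ 28.7 ⇒ N ≥ ln(28.7) / ln α = 3.357 / 0.1405 = 23.89.
Minimum whole number of stages: N = 24.

24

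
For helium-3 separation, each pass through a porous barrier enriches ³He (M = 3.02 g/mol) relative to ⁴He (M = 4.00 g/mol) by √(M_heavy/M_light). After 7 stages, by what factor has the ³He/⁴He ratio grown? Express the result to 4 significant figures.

Each stage multiplies the ratio by α = √(4.00/3.02), so after 7 stages the overall factor is α^7 = (4.00/3.02)^(7/2).
= 1.32450^(7/2) = 2.674.

2.674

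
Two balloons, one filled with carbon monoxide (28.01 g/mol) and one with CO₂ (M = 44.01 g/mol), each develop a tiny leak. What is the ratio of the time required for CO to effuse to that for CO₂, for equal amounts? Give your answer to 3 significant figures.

From Graham's law, t_CO/t_CO₂ = √(M_CO/M_CO₂) = √(28.01/44.01) = √0.6364 = 0.798.

0.798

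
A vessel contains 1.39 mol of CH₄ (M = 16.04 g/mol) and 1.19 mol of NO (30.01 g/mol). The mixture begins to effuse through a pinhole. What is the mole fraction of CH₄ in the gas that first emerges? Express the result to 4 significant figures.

0.6150

Each component's effusion rate ∝ (its partial pressure)·(1/√M) ∝ n_i/√M_i.
x_CH₄(eff) = (n_CH₄/√M_CH₄) / (n_CH₄/√M_CH₄ + n_NO/√M_NO)
= (1.39/√16.04) / (1.39/√16.04 + 1.19/√30.01) = 0.3471/(0.3471 + 0.2172) = 0.6150.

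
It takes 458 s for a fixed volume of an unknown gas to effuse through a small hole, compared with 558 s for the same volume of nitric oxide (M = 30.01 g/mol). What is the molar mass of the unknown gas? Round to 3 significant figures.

20.2 g/mol

By Graham's law, t_X/t_NO = √(M_X/M_NO).
458/558 = 0.8208 = √(M_X/30.01)
M_X = 30.01 × 0.8208² = 30.01 × 0.6737 = 20.2 g/mol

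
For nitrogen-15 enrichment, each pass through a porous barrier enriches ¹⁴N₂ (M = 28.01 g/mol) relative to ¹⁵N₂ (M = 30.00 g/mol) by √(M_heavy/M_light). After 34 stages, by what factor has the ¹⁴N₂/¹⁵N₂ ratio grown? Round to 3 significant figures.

Each stage multiplies the ratio by α = √(30.00/28.01), so after 34 stages the overall factor is α^34 = (30.00/28.01)^(34/2).
= 1.07105^17 = 3.21.

3.21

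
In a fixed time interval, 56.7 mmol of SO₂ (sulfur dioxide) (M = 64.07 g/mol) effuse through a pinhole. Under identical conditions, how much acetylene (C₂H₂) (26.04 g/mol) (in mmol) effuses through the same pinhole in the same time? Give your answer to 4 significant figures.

Graham's law gives rate_C₂H₂/rate_SO₂ = √(M_SO₂/M_C₂H₂) = √(64.07/26.04) = √2.460 = 1.569.
So the amount for C₂H₂ is 56.7 × 1.569 = 88.94 mmol.

88.94 mmol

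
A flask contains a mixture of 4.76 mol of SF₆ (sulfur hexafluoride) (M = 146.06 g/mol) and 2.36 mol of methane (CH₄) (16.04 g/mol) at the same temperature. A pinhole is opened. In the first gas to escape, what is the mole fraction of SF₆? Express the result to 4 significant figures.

0.4006

Rate_i ∝ x_i/√M_i (Graham's law weighted by mole fraction), so the effusate composition follows n_i/√M_i.
x_SF₆(eff) = (n_SF₆/√M_SF₆) / (n_SF₆/√M_SF₆ + n_CH₄/√M_CH₄)
= (4.76/√146.06) / (4.76/√146.06 + 2.36/√16.04) = 0.3939/(0.3939 + 0.5893) = 0.4006.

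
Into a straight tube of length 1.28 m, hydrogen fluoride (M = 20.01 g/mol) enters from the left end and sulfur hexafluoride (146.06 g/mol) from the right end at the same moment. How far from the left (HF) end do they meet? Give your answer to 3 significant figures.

The fronts meet when d_HF + d_SF₆ = L with d_HF/d_SF₆ = √(M_SF₆/M_HF) (Graham's law). Here √(M_SF₆/M_HF) = √(146.06/20.01) = 2.702.
With d_HF + d_SF₆ = 1.28 m, d_SF₆ = 1.28/(1 + 2.702) = 0.3458 m.
d_HF = 1.28 − 0.3458 = 0.934 m.

0.934 m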